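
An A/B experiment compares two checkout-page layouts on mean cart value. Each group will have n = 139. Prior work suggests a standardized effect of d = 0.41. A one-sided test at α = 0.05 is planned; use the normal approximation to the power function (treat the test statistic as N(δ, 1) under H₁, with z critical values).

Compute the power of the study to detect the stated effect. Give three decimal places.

Noncentrality parameter: δ = d·√(n/2) = 0.41 × √(139/2) = 3.4180
One-sided α = 0.05 → critical value z_{0.05} = 1.645.
Power = P(Z > 1.645 − δ) = Φ(1.773) = 0.9619.

Power ≈ 0.962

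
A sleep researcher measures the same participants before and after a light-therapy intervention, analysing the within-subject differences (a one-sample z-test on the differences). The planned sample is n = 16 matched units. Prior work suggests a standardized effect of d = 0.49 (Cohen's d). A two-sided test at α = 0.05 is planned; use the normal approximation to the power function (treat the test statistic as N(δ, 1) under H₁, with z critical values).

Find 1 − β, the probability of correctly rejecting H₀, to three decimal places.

Power ≈ 0.500

Noncentrality parameter: δ = d·√n = 0.49 × √16 = 1.9600
Two-sided α = 0.05 → critical value z_{0.025} = 1.960.
Power = Φ(δ − 1.960) + Φ(−δ − 1.960) = Φ(0.000) + Φ(-3.920) = 0.5000 + 0.0000 = 0.5001.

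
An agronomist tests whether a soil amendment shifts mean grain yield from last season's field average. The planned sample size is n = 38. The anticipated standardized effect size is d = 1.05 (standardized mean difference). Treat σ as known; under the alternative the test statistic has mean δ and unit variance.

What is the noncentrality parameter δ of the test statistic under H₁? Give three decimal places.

The noncentrality parameter scales effect size by the design's sample-size factor: δ = d·√n = 1.05 × √38 = 6.4726

δ ≈ 6.473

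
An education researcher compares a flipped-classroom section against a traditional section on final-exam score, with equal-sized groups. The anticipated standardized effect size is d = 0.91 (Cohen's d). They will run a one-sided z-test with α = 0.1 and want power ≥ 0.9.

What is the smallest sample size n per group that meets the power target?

n = 16 per group

Set Φ(δ − 1.282) = 0.9; then δ − 1.282 = Φ⁻¹(0.9) = 1.282, giving δ = 2.563.
δ = d·√(n/2) ⇒ n = 2(δ/d)² = 2 × (2.563 / 0.91)² = 15.87.
Rounding up, n = 16 per group.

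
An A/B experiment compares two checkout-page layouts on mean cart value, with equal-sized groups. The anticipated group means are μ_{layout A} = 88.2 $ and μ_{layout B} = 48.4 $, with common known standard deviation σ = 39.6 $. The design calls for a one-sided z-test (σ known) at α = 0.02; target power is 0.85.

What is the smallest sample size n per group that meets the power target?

Standardized effect: d = |μ_{layout A} − μ_{layout B}| / σ = |88.2 − 48.4| / 39.6 = 1.0051
For power 0.85 need Φ(δ − z_{0.02}) = 0.85, so δ = z_{0.02} + z_{0.15} = 2.054 + 1.036 = 3.090.
δ = d·√(n/2) ⇒ n = 2(δ/d)² = 2 × (3.090 / 1.0051)² = 18.91.
Round up to the next whole unit.

n = 19 per group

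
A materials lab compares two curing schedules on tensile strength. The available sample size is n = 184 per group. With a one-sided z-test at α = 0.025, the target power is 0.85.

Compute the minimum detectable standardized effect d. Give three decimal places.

d ≈ 0.312

Need Φ(δ − 1.960) = 0.85, so δ = 1.960 + 1.036 = 2.996.
δ = d·√(n/2) ⇒ d = δ/√(n/2) = 2.996/√(184/2) = 0.3124.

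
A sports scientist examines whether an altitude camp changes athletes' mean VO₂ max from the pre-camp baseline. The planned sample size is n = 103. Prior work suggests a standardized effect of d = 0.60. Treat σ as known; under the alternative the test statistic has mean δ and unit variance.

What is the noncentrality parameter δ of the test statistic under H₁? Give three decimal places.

δ ≈ 6.089

The noncentrality parameter scales effect size by the design's sample-size factor: δ = d·√n = 0.60 × √103 = 6.0893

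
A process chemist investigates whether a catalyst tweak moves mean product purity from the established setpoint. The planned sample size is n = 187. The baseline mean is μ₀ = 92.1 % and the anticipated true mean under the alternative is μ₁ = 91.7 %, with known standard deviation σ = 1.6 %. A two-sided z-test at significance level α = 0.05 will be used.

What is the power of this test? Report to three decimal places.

Power ≈ 0.928

Standardized effect: d = |μ₁ − μ₀| / σ = |91.7 − 92.1| / 1.6 = 0.2500
Noncentrality parameter: δ = d·√n = 0.2500 × √187 = 3.4187
Critical value for a two-sided test at α = 0.05: z_{α/2} = 1.960.
Power = Φ(δ − 1.960) + Φ(−δ − 1.960) = Φ(1.459) + Φ(-5.379) = 0.9277 + 0.0000 = 0.9277.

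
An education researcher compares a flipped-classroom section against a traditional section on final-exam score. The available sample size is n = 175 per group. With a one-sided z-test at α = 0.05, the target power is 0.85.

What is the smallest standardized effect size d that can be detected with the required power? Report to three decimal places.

d ≈ 0.287

Need Φ(δ − 1.645) = 0.85, so δ = 1.645 + 1.036 = 2.681.
δ = d·√(n/2) ⇒ d = δ/√(n/2) = 2.681/√(175/2) = 0.2866.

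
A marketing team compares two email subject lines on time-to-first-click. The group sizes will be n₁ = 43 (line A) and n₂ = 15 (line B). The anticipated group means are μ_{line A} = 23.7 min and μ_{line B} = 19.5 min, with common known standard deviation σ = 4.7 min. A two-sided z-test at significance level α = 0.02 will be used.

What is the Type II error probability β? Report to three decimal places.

β ≈ 0.257

Standardized effect: d = |μ_{line A} − μ_{line B}| / σ = |23.7 − 19.5| / 4.7 = 0.8936
Noncentrality parameter: δ = d / √(1/n₁ + 1/n₂) = 0.8936 / √(1/43 + 1/15) = 2.9800
Two-sided α = 0.02 → critical value z_{0.01} = 2.326.
Power = Φ(δ − 2.326) + Φ(−δ − 2.326) = Φ(0.654) + Φ(-5.306) = 0.7433 + 0.0000 = 0.7433.
Type II error: β = 1 − power = 1 − 0.7433 = 0.2567.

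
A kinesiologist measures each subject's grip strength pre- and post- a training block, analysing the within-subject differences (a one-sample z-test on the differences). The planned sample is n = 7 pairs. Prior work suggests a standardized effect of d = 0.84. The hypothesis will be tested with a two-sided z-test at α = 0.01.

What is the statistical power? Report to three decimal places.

Noncentrality parameter: δ = d·√n = 0.84 × √7 = 2.2224
Critical value for a two-sided test at α = 0.01: z_{α/2} = 2.576.
Power = Φ(δ − 2.576) + Φ(−δ − 2.576) = Φ(-0.353) + Φ(-4.798) = 0.3619 + 0.0000 = 0.3619.

Power ≈ 0.362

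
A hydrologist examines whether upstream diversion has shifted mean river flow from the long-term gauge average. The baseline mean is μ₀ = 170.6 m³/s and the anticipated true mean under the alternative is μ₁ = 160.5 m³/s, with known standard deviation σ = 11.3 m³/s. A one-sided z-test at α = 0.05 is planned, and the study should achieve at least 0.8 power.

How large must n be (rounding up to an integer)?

n = 8

Standardized effect: d = |μ₁ − μ₀| / σ = |160.5 − 170.6| / 11.3 = 0.8938
Set Φ(δ − 1.645) = 0.8; then δ − 1.645 = Φ⁻¹(0.8) = 0.842, giving δ = 2.486.
δ = d·√n ⇒ n = (δ/d)² = (2.486 / 0.8938)² = 7.74.
Rounding up, n = 8.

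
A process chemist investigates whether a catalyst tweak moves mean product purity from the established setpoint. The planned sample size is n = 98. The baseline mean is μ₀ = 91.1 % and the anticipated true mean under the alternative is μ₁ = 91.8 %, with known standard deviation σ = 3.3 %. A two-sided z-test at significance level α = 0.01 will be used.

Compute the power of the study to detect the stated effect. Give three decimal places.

Standardized effect: d = |μ₁ − μ₀| / σ = |91.8 − 91.1| / 3.3 = 0.2121
Noncentrality parameter: δ = d·√n = 0.2121 × √98 = 2.0999
Critical value for a two-sided test at α = 0.01: z_{α/2} = 2.576.
Power = Φ(δ − 2.576) + Φ(−δ − 2.576) = Φ(-0.476) + Φ(-4.676) = 0.3171 + 0.0000 = 0.3171.

Power ≈ 0.317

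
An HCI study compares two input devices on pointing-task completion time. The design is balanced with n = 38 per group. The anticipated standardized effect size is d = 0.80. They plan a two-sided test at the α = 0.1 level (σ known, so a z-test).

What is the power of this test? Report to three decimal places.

Noncentrality parameter: δ = d·√(n/2) = 0.80 × √(38/2) = 3.4871
Two-sided α = 0.1 → critical value z_{0.05} = 1.645.
Power = Φ(δ − 1.645) + Φ(−δ − 1.645) = Φ(1.842) + Φ(-5.132) = 0.9673 + 0.0000 = 0.9673.

Power ≈ 0.967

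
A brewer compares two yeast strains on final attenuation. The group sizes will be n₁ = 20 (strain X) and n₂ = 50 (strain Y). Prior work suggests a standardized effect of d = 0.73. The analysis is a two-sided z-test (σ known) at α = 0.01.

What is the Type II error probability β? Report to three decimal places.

β ≈ 0.427

Noncentrality parameter: δ = d / √(1/n₁ + 1/n₂) = 0.73 / √(1/20 + 1/50) = 2.7591
Two-sided α = 0.01 → critical value z_{0.005} = 2.576.
Power = Φ(δ − 2.576) + Φ(−δ − 2.576) = Φ(0.183) + Φ(-5.335) = 0.5727 + 0.0000 = 0.5727.
Type II error: β = 1 − power = 1 − 0.5727 = 0.4273.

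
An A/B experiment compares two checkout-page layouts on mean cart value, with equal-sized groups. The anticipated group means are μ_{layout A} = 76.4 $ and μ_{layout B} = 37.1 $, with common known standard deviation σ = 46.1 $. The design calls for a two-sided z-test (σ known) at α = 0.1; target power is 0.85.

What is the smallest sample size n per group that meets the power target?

Standardized effect: d = |μ_{layout A} − μ_{layout B}| / σ = |76.4 − 37.1| / 46.1 = 0.8525
Set Φ(δ − 1.645) = 0.85; then δ − 1.645 = Φ⁻¹(0.85) = 1.036, giving δ = 2.681.
(The Φ(−δ − z_{α/2}) term is vanishingly small for δ > 0 and is dropped in the standard sample-size formula.)
δ = d·√(n/2) ⇒ n = 2(δ/d)² = 2 × (2.681 / 0.8525)² = 19.78.
Round up to the next whole unit.

n = 20 per group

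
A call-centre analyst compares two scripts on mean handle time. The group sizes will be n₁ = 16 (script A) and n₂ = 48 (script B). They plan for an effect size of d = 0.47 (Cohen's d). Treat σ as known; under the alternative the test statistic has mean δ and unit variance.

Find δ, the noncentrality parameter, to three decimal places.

The noncentrality parameter scales effect size by the design's sample-size factor: δ = d / √(1/n₁ + 1/n₂) = 0.47 / √(1/16 + 1/48) = 1.6281

δ ≈ 1.628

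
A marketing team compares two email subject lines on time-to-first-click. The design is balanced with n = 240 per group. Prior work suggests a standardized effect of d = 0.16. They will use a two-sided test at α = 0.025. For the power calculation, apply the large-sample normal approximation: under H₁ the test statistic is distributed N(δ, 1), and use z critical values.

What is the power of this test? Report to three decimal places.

Power ≈ 0.313

Noncentrality parameter: δ = d·√(n/2) = 0.16 × √(240/2) = 1.7527
Two-sided α = 0.025 → critical value z_{0.0125} = 2.241.
Power = Φ(δ − 2.241) + Φ(−δ − 2.241) = Φ(-0.489) + Φ(-3.994) = 0.3125 + 0.0000 = 0.3126.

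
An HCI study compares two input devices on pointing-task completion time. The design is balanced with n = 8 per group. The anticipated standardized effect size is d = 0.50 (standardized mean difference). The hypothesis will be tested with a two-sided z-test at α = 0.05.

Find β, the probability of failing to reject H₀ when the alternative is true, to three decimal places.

β ≈ 0.830

Noncentrality parameter: δ = d·√(n/2) = 0.50 × √(8/2) = 1.0000
Critical value for a two-sided test at α = 0.05: z_{α/2} = 1.960.
Power = Φ(δ − 1.960) + Φ(−δ − 1.960) = Φ(-0.960) + Φ(-2.960) = 0.1685 + 0.0015 = 0.1701.
Type II error: β = 1 − power = 1 − 0.1701 = 0.8299.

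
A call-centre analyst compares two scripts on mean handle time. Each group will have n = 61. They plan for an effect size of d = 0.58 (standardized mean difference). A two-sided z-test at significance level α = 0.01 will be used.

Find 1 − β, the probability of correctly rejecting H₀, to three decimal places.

Power ≈ 0.735

Noncentrality parameter: δ = d·√(n/2) = 0.58 × √(61/2) = 3.2032
Two-sided α = 0.01 → critical value z_{0.005} = 2.576.
Power = Φ(δ − 2.576) + Φ(−δ − 2.576) = Φ(0.627) + Φ(-5.779) = 0.7348 + 0.0000 = 0.7348.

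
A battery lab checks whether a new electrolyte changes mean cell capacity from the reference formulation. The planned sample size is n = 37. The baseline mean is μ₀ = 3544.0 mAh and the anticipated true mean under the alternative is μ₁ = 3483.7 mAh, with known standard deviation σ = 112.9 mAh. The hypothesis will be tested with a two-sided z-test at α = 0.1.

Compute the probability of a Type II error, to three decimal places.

Standardized effect: d = |μ₁ − μ₀| / σ = |3483.7 − 3544.0| / 112.9 = 0.5341
Noncentrality parameter: δ = d·√n = 0.5341 × √37 = 3.2488
Critical value for a two-sided test at α = 0.1: z_{α/2} = 1.645.
Power = Φ(δ − 1.645) + Φ(−δ − 1.645) = Φ(1.604) + Φ(-4.894) = 0.9456 + 0.0000 = 0.9456.
Type II error: β = 1 − power = 1 − 0.9456 = 0.0544.

β ≈ 0.054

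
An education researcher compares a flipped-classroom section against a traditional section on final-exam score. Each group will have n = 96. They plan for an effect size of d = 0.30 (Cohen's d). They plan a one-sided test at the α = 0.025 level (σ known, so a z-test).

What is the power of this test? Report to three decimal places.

Noncentrality parameter: δ = d·√(n/2) = 0.30 × √(96/2) = 2.0785
Critical value for a one-sided test at α = 0.025: z_α = 1.960.
Power = Φ(δ − 1.960) = Φ(0.118) = 0.5472.

Power ≈ 0.547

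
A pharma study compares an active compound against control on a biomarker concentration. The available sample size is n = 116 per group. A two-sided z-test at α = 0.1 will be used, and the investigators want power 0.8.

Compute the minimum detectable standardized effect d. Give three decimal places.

Need Φ(δ − 1.645) = 0.8, so δ = 1.645 + 0.842 = 2.486.
(The second rejection-region term Φ(−δ − z_{α/2}) is negligible and dropped.)
δ = d·√(n/2) ⇒ d = δ/√(n/2) = 2.486/√(116/2) = 0.3265.

d ≈ 0.326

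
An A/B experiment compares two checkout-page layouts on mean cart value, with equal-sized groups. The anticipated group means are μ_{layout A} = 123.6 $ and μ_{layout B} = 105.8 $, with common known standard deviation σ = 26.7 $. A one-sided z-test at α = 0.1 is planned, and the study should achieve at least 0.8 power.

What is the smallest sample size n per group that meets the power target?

Standardized effect: d = |μ_{layout A} − μ_{layout B}| / σ = |123.6 − 105.8| / 26.7 = 0.6667
Set Φ(δ − 1.282) = 0.8; then δ − 1.282 = Φ⁻¹(0.8) = 0.842, giving δ = 2.123.
δ = d·√(n/2) ⇒ n = 2(δ/d)² = 2 × (2.123 / 0.6667)² = 20.29.
Rounding up, n = 21 per group.

n = 21 per group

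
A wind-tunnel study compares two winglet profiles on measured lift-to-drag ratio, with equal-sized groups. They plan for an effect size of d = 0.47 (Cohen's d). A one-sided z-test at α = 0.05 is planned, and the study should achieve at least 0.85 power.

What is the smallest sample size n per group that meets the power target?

Set Φ(δ − 1.645) = 0.85; then δ − 1.645 = Φ⁻¹(0.85) = 1.036, giving δ = 2.681.
δ = d·√(n/2) ⇒ n = 2(δ/d)² = 2 × (2.681 / 0.47)² = 65.09.
Round up to the next whole unit.

n = 66 per group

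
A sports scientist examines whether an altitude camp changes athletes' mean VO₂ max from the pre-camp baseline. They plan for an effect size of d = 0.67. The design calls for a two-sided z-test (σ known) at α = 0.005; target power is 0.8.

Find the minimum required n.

n = 30

For power 0.8 need Φ(δ − z_{0.0025}) = 0.8, so δ = z_{0.0025} + z_{0.20} = 2.807 + 0.842 = 3.649.
(For δ > 0 the lower-tail rejection region contributes negligibly to power, so the one-term inversion is standard.)
δ = d·√n ⇒ n = (δ/d)² = (3.649 / 0.67)² = 29.66.
Round up to the next whole unit.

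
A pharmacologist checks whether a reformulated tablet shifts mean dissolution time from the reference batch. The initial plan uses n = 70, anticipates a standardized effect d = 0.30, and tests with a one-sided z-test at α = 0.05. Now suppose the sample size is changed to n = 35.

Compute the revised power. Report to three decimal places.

With n = 35: δ = d·√n = 0.30 × √35 = 1.7748. Critical value z_{0.05} = 1.645.
Revised power = Φ(δ − 1.645) = Φ(0.130) = 0.5517.

Power ≈ 0.552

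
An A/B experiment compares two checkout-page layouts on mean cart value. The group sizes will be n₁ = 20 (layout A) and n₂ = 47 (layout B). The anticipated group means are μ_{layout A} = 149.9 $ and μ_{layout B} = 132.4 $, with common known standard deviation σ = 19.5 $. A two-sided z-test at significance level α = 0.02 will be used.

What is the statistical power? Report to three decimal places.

Standardized effect: d = |μ_{layout A} − μ_{layout B}| / σ = |149.9 − 132.4| / 19.5 = 0.8974
Noncentrality parameter: δ = d / √(1/n₁ + 1/n₂) = 0.8974 / √(1/20 + 1/47) = 3.3615
Two-sided α = 0.02 → critical value z_{0.01} = 2.326.
Power = Φ(δ − 2.326) + Φ(−δ − 2.326) = Φ(1.035) + Φ(-5.688) = 0.8497 + 0.0000 = 0.8497.

Power ≈ 0.850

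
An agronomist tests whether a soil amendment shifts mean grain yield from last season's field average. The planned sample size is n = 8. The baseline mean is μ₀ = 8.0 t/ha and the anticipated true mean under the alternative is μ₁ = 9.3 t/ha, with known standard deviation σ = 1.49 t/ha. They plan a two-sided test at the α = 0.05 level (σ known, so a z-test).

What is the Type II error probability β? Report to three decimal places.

β ≈ 0.306

Standardized effect: d = |μ₁ − μ₀| / σ = |9.3 − 8.0| / 1.49 = 0.8725
Noncentrality parameter: δ = d·√n = 0.8725 × √8 = 2.4678
Critical value for a two-sided test at α = 0.05: z_{α/2} = 1.960.
Power = Φ(δ − 1.960) + Φ(−δ − 1.960) = Φ(0.508) + Φ(-4.428) = 0.6942 + 0.0000 = 0.6942.
Type II error: β = 1 − power = 1 − 0.6942 = 0.3058.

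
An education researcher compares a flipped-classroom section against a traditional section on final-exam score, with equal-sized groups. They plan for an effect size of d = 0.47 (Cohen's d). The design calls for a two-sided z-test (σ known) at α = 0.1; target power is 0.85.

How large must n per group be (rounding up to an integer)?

Set Φ(δ − 1.645) = 0.85; then δ − 1.645 = Φ⁻¹(0.85) = 1.036, giving δ = 2.681.
(The Φ(−δ − z_{α/2}) term is vanishingly small for δ > 0 and is dropped in the standard sample-size formula.)
δ = d·√(n/2) ⇒ n = 2(δ/d)² = 2 × (2.681 / 0.47)² = 65.09.
Round up to the next whole unit.

n = 66 per group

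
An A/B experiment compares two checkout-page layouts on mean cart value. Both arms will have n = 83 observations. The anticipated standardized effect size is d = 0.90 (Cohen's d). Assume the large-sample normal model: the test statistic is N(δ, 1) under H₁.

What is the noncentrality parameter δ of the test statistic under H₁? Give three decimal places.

δ ≈ 5.798

The noncentrality parameter scales effect size by the design's sample-size factor: δ = d·√(n/2) = 0.90 × √(83/2) = 5.7978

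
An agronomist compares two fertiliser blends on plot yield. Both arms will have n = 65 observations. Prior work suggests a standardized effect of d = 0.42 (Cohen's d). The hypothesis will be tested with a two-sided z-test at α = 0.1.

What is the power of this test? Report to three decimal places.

Noncentrality parameter: δ = d·√(n/2) = 0.42 × √(65/2) = 2.3944
Critical value for a two-sided test at α = 0.1: z_{α/2} = 1.645.
Power = Φ(δ − 1.645) + Φ(−δ − 1.645) = Φ(0.750) + Φ(-4.039) = 0.7732 + 0.0000 = 0.7733.

Power ≈ 0.773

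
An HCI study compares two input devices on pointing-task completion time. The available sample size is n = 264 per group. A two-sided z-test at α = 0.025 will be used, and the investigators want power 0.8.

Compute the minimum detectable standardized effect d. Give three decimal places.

Need Φ(δ − 2.241) = 0.8, so δ = 2.241 + 0.842 = 3.083.
(Lower-tail contribution to power is negligible for δ > 0.)
δ = d·√(n/2) ⇒ d = δ/√(n/2) = 3.083/√(264/2) = 0.2683.

d ≈ 0.268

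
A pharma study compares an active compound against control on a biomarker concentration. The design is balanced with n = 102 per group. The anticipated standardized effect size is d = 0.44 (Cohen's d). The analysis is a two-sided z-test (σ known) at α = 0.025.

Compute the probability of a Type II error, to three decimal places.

β ≈ 0.184

Noncentrality parameter: δ = d·√(n/2) = 0.44 × √(102/2) = 3.1422
Two-sided α = 0.025 → critical value z_{0.0125} = 2.241.
Power = Φ(δ − 2.241) + Φ(−δ − 2.241) = Φ(0.901) + Φ(-5.384) = 0.8162 + 0.0000 = 0.8162.
Type II error: β = 1 − power = 1 − 0.8162 = 0.1838.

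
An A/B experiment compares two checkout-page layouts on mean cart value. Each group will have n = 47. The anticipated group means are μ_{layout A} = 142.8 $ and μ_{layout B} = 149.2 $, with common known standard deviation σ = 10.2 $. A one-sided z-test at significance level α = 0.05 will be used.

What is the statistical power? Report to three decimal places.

Power ≈ 0.919

Standardized effect: d = |μ_{layout A} − μ_{layout B}| / σ = |142.8 − 149.2| / 10.2 = 0.6275
Noncentrality parameter: δ = d·√(n/2) = 0.6275 × √(47/2) = 3.0417
Critical value for a one-sided test at α = 0.05: z_α = 1.645.
Power = P(Z > 1.645 − δ) = Φ(1.397) = 0.9188.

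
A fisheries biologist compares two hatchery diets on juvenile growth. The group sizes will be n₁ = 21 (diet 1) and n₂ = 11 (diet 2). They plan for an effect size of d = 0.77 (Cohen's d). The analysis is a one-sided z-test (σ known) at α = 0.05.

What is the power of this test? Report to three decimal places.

Noncentrality parameter: δ = d / √(1/n₁ + 1/n₂) = 0.77 / √(1/21 + 1/11) = 2.0688
One-sided α = 0.05 → critical value z_{0.05} = 1.645.
Power = P(Z > 1.645 − δ) = Φ(0.424) = 0.6642.

Power ≈ 0.664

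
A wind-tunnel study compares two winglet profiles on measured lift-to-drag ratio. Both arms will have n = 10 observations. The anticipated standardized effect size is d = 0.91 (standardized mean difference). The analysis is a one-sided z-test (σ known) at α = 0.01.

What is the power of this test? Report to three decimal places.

Noncentrality parameter: δ = d·√(n/2) = 0.91 × √(10/2) = 2.0348
One-sided α = 0.01 → critical value z_{0.01} = 2.326.
Power = P(Z > 2.326 − δ) = Φ(-0.292) = 0.3853.

Power ≈ 0.385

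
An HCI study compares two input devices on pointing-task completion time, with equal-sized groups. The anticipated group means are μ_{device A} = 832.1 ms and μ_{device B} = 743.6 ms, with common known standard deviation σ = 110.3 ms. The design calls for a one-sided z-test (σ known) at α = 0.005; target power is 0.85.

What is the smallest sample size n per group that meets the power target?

Standardized effect: d = |μ_{device A} − μ_{device B}| / σ = |832.1 − 743.6| / 110.3 = 0.8024
Set Φ(δ − 2.576) = 0.85; then δ − 2.576 = Φ⁻¹(0.85) = 1.036, giving δ = 3.612.
δ = d·√(n/2) ⇒ n = 2(δ/d)² = 2 × (3.612 / 0.8024)² = 40.54.
Round up to the next whole unit.

n = 41 per group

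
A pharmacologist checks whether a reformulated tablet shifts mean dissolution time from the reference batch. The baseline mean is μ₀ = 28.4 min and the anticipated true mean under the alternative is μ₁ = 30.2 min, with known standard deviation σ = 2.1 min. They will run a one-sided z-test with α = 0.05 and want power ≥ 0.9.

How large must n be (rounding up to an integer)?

n = 12

Standardized effect: d = |μ₁ − μ₀| / σ = |30.2 − 28.4| / 2.1 = 0.8571
Set Φ(δ − 1.645) = 0.9; then δ − 1.645 = Φ⁻¹(0.9) = 1.282, giving δ = 2.926.
δ = d·√n ⇒ n = (δ/d)² = (2.926 / 0.8571)² = 11.66.
Rounding up, n = 12.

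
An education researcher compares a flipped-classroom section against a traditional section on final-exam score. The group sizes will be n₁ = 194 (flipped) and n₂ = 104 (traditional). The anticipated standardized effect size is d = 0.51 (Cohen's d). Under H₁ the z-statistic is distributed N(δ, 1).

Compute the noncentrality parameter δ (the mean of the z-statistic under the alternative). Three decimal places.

δ ≈ 4.196

δ = d / √(1/n₁ + 1/n₂) = 0.51 / √(1/194 + 1/104) = 4.1964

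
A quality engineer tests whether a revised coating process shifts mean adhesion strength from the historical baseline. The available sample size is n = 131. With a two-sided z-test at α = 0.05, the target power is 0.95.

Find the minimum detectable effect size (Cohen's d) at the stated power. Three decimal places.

Need Φ(δ − 1.960) = 0.95, so δ = 1.960 + 1.645 = 3.605.
(Lower-tail contribution to power is negligible for δ > 0.)
δ = d·√n ⇒ d = δ/√n = 3.605/√131 = 0.3150.

d ≈ 0.315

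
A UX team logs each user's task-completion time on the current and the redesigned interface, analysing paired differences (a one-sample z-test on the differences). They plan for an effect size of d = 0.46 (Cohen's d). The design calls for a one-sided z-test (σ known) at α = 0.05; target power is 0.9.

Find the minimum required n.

n = 41

For power 0.9 need Φ(δ − z_{0.05}) = 0.9, so δ = z_{0.05} + z_{0.10} = 1.645 + 1.282 = 2.926.
δ = d·√n ⇒ n = (δ/d)² = (2.926 / 0.46)² = 40.47.
Round up to the next whole unit.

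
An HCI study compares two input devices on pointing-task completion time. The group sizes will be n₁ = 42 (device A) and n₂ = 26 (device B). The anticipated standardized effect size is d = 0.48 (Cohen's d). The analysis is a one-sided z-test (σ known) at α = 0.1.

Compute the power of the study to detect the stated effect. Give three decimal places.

Power ≈ 0.740

Noncentrality parameter: δ = d / √(1/n₁ + 1/n₂) = 0.48 / √(1/42 + 1/26) = 1.9235
One-sided α = 0.1 → critical value z_{0.1} = 1.282.
Power = Φ(δ − 1.282) = Φ(0.642) = 0.7396.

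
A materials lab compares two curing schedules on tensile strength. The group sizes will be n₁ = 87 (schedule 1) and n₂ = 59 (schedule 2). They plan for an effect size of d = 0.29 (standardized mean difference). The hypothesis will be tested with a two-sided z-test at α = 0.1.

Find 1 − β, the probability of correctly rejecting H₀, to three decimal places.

Power ≈ 0.530

Noncentrality parameter: δ = d / √(1/n₁ + 1/n₂) = 0.29 / √(1/87 + 1/59) = 1.7195
Critical value for a two-sided test at α = 0.1: z_{α/2} = 1.645.
Power = Φ(δ − 1.645) + Φ(−δ − 1.645) = Φ(0.075) + Φ(-3.364) = 0.5298 + 0.0004 = 0.5301.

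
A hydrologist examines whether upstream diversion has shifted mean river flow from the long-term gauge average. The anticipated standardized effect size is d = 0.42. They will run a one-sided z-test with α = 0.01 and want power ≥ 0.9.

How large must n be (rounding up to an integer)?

n = 74

Set Φ(δ − 2.326) = 0.9; then δ − 2.326 = Φ⁻¹(0.9) = 1.282, giving δ = 3.608.
δ = d·√n ⇒ n = (δ/d)² = (3.608 / 0.42)² = 73.79.
Round up to the next whole unit.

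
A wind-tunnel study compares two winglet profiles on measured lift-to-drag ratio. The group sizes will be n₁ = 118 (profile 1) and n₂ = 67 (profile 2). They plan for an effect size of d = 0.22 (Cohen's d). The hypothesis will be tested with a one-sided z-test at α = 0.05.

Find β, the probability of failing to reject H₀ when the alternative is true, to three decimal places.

Noncentrality parameter: δ = d / √(1/n₁ + 1/n₂) = 0.22 / √(1/118 + 1/67) = 1.4382
One-sided α = 0.05 → critical value z_{0.05} = 1.645.
Power = P(Z > 1.645 − δ) = Φ(-0.207) = 0.4181.
Type II error: β = 1 − power = 1 − 0.4181 = 0.5819.

β ≈ 0.582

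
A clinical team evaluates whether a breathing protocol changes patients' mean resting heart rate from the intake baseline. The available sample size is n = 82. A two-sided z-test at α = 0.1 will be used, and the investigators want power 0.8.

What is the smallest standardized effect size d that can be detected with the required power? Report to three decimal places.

Required noncentrality: δ = z_{0.05} + z_{0.20} = 1.645 + 0.842 = 2.486.
(The second rejection-region term Φ(−δ − z_{α/2}) is negligible and dropped.)
δ = d·√n ⇒ d = δ/√n = 2.486/√82 = 0.2746.

d ≈ 0.275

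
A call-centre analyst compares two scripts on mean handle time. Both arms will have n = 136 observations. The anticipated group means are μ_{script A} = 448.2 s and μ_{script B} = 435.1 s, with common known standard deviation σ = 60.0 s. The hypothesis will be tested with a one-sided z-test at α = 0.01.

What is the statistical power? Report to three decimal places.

Standardized effect: d = |μ_{script A} − μ_{script B}| / σ = |448.2 − 435.1| / 60.0 = 0.2183
Noncentrality parameter: δ = d·√(n/2) = 0.2183 × √(136/2) = 1.8004
One-sided α = 0.01 → critical value z_{0.01} = 2.326.
Power = Φ(δ − 2.326) = Φ(-0.526) = 0.2995.

Power ≈ 0.299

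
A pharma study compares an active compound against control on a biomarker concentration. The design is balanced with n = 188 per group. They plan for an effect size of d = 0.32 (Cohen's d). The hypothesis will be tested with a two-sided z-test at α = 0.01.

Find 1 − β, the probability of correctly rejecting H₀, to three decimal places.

Power ≈ 0.701

Noncentrality parameter: δ = d·√(n/2) = 0.32 × √(188/2) = 3.1025
Two-sided α = 0.01 → critical value z_{0.005} = 2.576.
Power = Φ(δ − 2.576) + Φ(−δ − 2.576) = Φ(0.527) + Φ(-5.678) = 0.7008 + 0.0000 = 0.7008.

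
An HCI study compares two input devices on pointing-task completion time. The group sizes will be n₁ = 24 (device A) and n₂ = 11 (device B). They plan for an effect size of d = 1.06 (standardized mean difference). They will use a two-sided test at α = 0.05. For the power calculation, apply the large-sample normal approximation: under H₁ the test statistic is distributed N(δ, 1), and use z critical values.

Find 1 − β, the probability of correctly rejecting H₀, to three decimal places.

Power ≈ 0.829

Noncentrality parameter: λ = d / √(1/n₁ + 1/n₂) = 1.06 / √(1/24 + 1/11) = 2.9112
Critical value for a two-sided test at α = 0.05: z_{α/2} = 1.960.
Power = Φ(λ − 1.960) + Φ(−λ − 1.960) = Φ(0.951) + Φ(-4.871) = 0.8293 + 0.0000 = 0.8293.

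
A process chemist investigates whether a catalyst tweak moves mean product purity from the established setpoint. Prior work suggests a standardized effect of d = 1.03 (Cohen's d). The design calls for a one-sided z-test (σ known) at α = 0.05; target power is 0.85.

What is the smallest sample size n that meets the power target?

For power 0.85 need Φ(δ − z_{0.05}) = 0.85, so δ = z_{0.05} + z_{0.15} = 1.645 + 1.036 = 2.681.
δ = d·√n ⇒ n = (δ/d)² = (2.681 / 1.03)² = 6.78.
Rounding up, n = 7.

n = 7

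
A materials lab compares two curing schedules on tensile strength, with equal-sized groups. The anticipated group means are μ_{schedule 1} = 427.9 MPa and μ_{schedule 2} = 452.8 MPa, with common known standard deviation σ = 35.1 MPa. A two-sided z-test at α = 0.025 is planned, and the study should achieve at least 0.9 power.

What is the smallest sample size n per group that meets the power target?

Standardized effect: d = |μ_{schedule 1} − μ_{schedule 2}| / σ = |427.9 − 452.8| / 35.1 = 0.7094
Set Φ(δ − 2.241) = 0.9; then δ − 2.241 = Φ⁻¹(0.9) = 1.282, giving δ = 3.523.
(The Φ(−δ − z_{α/2}) term is vanishingly small for δ > 0 and is dropped in the standard sample-size formula.)
δ = d·√(n/2) ⇒ n = 2(δ/d)² = 2 × (3.523 / 0.7094)² = 49.32.
Rounding up, n = 50 per group.

n = 50 per group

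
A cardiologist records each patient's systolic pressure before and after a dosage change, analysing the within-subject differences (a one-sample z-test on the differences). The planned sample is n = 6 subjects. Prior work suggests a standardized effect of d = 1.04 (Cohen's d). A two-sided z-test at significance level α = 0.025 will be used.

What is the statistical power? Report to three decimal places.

Power ≈ 0.620

Noncentrality parameter: δ = d·√n = 1.04 × √6 = 2.5475
Two-sided α = 0.025 → critical value z_{0.0125} = 2.241.
Power = Φ(δ − 2.241) + Φ(−δ − 2.241) = Φ(0.306) + Φ(-4.789) = 0.6202 + 0.0000 = 0.6202.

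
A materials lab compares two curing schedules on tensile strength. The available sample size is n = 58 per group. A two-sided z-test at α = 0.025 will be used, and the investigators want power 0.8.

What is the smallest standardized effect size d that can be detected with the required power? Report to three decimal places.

d ≈ 0.573

Required noncentrality: δ = z_{0.0125} + z_{0.20} = 2.241 + 0.842 = 3.083.
(Lower-tail contribution to power is negligible for δ > 0.)
δ = d·√(n/2) ⇒ d = δ/√(n/2) = 3.083/√(58/2) = 0.5725.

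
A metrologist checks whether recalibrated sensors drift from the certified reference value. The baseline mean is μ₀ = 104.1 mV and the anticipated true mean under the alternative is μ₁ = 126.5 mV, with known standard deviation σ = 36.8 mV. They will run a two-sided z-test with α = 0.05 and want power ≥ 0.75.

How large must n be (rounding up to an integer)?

Standardized effect: d = |μ₁ − μ₀| / σ = |126.5 − 104.1| / 36.8 = 0.6087
For power 0.75 need Φ(δ − z_{0.025}) = 0.75, so δ = z_{0.025} + z_{0.25} = 1.960 + 0.674 = 2.634.
(Ignoring the negligible lower-tail rejection probability gives the usual closed-form inversion.)
δ = d·√n ⇒ n = (δ/d)² = (2.634 / 0.6087)² = 18.73.
Rounding up, n = 19.

n = 19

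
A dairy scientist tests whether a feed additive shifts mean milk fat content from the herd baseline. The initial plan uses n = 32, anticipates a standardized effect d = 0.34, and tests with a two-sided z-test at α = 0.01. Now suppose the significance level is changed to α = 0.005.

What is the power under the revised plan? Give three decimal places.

δ = d·√n = 0.34 × √32 = 1.9233 (unchanged). New critical value: z_{0.0025} = 2.807.
Revised power = Φ(δ − 2.807) + Φ(−δ − 2.807) = Φ(-0.884) + Φ(-4.730) = 0.1884 + 0.0000 = 0.1884.

Power ≈ 0.188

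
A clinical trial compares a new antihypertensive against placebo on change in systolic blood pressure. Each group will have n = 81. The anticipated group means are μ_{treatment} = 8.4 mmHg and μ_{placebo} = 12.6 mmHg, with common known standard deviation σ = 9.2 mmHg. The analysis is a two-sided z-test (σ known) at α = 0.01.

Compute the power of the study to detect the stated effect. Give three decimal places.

Standardized effect: d = |μ_{treatment} − μ_{placebo}| / σ = |8.4 − 12.6| / 9.2 = 0.4565
Noncentrality parameter: δ = d·√(n/2) = 0.4565 × √(81/2) = 2.9053
Critical value for a two-sided test at α = 0.01: z_{α/2} = 2.576.
Power = Φ(δ − 2.576) + Φ(−δ − 2.576) = Φ(0.329) + Φ(-5.481) = 0.6291 + 0.0000 = 0.6291.

Power ≈ 0.629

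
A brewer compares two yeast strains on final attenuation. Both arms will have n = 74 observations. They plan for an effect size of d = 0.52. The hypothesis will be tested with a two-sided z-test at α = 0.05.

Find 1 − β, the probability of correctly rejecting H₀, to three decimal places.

Power ≈ 0.886

Noncentrality parameter: λ = d·√(n/2) = 0.52 × √(74/2) = 3.1630
Critical value for a two-sided test at α = 0.05: z_{α/2} = 1.960.
Power = Φ(λ − 1.960) + Φ(−λ − 1.960) = Φ(1.203) + Φ(-5.123) = 0.8855 + 0.0000 = 0.8855.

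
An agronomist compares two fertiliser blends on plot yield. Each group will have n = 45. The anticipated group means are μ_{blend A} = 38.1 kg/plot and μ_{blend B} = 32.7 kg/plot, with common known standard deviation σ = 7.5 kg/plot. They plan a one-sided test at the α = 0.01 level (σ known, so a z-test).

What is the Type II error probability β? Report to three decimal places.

Standardized effect: d = |μ_{blend A} − μ_{blend B}| / σ = |38.1 − 32.7| / 7.5 = 0.7200
Noncentrality parameter: δ = d·√(n/2) = 0.7200 × √(45/2) = 3.4153
One-sided α = 0.01 → critical value z_{0.01} = 2.326.
Power = P(Z > 2.326 − δ) = Φ(1.089) = 0.8619.
Type II error: β = 1 − power = 1 − 0.8619 = 0.1381.

β ≈ 0.138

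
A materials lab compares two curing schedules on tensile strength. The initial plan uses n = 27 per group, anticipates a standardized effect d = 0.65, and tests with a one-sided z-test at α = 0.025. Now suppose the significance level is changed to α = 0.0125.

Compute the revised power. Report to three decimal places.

δ = d·√(n/2) = 0.65 × √(27/2) = 2.3883 (unchanged). New critical value: z_{0.0125} = 2.241.
Revised power = Φ(δ − 2.241) = Φ(0.147) = 0.5584.

Power ≈ 0.558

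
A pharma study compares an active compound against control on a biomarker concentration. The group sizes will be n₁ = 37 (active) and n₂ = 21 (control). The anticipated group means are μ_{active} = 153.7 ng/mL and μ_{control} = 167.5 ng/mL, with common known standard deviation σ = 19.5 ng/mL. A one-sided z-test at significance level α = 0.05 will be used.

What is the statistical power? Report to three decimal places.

Standardized effect: d = |μ_{active} − μ_{control}| / σ = |153.7 − 167.5| / 19.5 = 0.7077
Noncentrality parameter: δ = d / √(1/n₁ + 1/n₂) = 0.7077 / √(1/37 + 1/21) = 2.5902
Critical value for a one-sided test at α = 0.05: z_α = 1.645.
Power = Φ(δ − 1.645) = Φ(0.945) = 0.8278.

Power ≈ 0.828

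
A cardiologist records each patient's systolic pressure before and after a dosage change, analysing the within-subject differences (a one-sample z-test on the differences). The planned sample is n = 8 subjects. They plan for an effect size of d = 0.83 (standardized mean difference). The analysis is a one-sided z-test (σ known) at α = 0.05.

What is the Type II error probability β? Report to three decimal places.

β ≈ 0.241

Noncentrality parameter: δ = d·√n = 0.83 × √8 = 2.3476
Critical value for a one-sided test at α = 0.05: z_α = 1.645.
Power = Φ(δ − 1.645) = Φ(0.703) = 0.7589.
Type II error: β = 1 − power = 1 − 0.7589 = 0.2411.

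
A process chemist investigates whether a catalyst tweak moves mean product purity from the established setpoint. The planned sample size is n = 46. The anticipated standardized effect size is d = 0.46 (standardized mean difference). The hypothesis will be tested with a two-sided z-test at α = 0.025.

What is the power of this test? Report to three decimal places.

Noncentrality parameter: δ = d·√n = 0.46 × √46 = 3.1199
Critical value for a two-sided test at α = 0.025: z_{α/2} = 2.241.
Power = Φ(δ − 2.241) + Φ(−δ − 2.241) = Φ(0.878) + Φ(-5.361) = 0.8102 + 0.0000 = 0.8102.

Power ≈ 0.810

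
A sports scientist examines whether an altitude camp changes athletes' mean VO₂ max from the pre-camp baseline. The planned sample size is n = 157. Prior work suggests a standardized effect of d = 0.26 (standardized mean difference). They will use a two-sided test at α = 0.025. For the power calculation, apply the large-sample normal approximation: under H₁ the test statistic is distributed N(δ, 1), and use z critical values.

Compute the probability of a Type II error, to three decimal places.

β ≈ 0.155

Noncentrality parameter: δ = d·√n = 0.26 × √157 = 3.2578
Critical value for a two-sided test at α = 0.025: z_{α/2} = 2.241.
Power = Φ(δ − 2.241) + Φ(−δ − 2.241) = Φ(1.016) + Φ(-5.499) = 0.8453 + 0.0000 = 0.8453.
Type II error: β = 1 − power = 1 − 0.8453 = 0.1547.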